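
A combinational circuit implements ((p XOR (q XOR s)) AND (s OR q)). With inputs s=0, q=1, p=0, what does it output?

Substituting: ((0 XOR (1 XOR 0)) AND (0 OR 1))
= 1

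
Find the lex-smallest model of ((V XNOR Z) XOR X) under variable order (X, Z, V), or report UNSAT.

X=0, Z=0, V=0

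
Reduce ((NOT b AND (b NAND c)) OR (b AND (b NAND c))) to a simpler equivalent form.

By distribution ((E AND v) OR (E AND NOT v) = E):
= (b NAND c)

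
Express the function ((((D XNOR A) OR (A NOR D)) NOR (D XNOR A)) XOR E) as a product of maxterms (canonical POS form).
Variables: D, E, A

ΠM(0, 3, 5, 6) = (D OR E OR A) AND (D OR NOT E OR NOT A) AND (NOT D OR E OR NOT A) AND (NOT D OR NOT E OR A)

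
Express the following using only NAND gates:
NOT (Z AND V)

(((Z NAND V) NAND (Z NAND V)) NAND ((Z NAND V) NAND (Z NAND V)))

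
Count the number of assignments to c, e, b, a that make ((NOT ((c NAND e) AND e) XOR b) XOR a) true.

Satisfying assignments: (0,0,0,0), (0,0,1,1), (0,1,0,1), (0,1,1,0), (1,0,0,0), (1,0,1,1), (1,1,0,0), (1,1,1,1)
Count: 8 out of 16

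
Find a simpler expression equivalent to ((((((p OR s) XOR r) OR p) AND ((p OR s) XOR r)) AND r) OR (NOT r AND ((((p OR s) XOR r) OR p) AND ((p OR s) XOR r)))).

By distribution ((E AND v) OR (E AND NOT v) = E) then absorption (E AND (E OR v) = E):
= ((p OR s) XOR r)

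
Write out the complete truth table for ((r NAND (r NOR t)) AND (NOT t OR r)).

t | r | Output
--------------
0 | 0 | 1
0 | 1 | 1
1 | 0 | 0
1 | 1 | 1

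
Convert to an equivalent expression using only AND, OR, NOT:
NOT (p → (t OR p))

p AND NOT (t OR p)
(Negated implication: NOT(A → B) = A AND NOT B)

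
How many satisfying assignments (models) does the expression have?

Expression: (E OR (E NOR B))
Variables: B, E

Satisfying assignments: (0,0), (0,1), (1,1)
Count: 3 out of 4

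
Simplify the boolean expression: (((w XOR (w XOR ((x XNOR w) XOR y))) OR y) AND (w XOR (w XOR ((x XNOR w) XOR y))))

By absorption (E AND (E OR v) = E) then XOR self-cancellation ((E XOR v) XOR v = E):
= ((x XNOR w) XOR y)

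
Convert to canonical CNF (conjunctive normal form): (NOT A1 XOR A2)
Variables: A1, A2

(A1 OR NOT A2) AND (NOT A1 OR A2)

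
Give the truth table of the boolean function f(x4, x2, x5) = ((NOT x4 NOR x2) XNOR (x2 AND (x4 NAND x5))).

x4 | x2 | x5 | Output
---------------------
0 | 0 | 0 | 1
0 | 0 | 1 | 1
0 | 1 | 0 | 0
0 | 1 | 1 | 0
1 | 0 | 0 | 0
1 | 0 | 1 | 0
1 | 1 | 0 | 0
1 | 1 | 1 | 1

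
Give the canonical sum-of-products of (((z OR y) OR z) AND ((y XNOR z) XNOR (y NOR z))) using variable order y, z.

Σm(1, 2) = (NOT y AND z) OR (y AND NOT z)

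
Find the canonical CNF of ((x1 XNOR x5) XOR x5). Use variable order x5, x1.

(x5 OR NOT x1) AND (NOT x5 OR NOT x1)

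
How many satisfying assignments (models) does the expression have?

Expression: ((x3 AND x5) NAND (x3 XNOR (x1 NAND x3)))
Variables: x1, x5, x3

Satisfying assignments: (0,0,0), (0,0,1), (0,1,0), (1,0,0), (1,0,1), (1,1,0), (1,1,1)
Count: 7 out of 8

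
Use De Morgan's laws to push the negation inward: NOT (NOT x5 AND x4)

x5 OR NOT x4
De Morgan's: NOT(AND of terms) = OR of negations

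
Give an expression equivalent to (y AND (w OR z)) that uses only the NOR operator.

((y NOR y) NOR (((w NOR z) NOR (w NOR z)) NOR ((w NOR z) NOR (w NOR z))))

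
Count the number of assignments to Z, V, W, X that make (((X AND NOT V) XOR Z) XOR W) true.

Satisfying assignments: (0,0,0,1), (0,0,1,0), (0,1,1,0), (0,1,1,1), (1,0,0,0), (1,0,1,1), (1,1,0,0), (1,1,0,1)
Count: 8 out of 16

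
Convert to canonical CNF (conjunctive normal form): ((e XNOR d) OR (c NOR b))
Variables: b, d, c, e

(b OR d OR NOT c OR NOT e) AND (b OR NOT d OR NOT c OR e) AND (NOT b OR d OR c OR NOT e) AND (NOT b OR d OR NOT c OR NOT e) AND (NOT b OR NOT d OR c OR e) AND (NOT b OR NOT d OR NOT c OR e)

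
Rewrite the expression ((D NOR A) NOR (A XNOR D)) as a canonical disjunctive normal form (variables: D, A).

(NOT D AND A) OR (D AND NOT A)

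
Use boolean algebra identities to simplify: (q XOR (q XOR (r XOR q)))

By XOR self-cancellation ((E XOR v) XOR v = E):
= (r XOR q)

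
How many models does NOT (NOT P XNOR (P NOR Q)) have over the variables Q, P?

Satisfying assignments: (1,0)
Count: 1 out of 4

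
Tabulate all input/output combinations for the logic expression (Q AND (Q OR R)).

R | Q | Output
--------------
0 | 0 | 0
0 | 1 | 1
1 | 0 | 0
1 | 1 | 1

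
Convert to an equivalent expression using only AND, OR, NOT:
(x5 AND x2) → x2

NOT (x5 AND x2) OR x2
(Implication elimination: A → B = NOT A OR B)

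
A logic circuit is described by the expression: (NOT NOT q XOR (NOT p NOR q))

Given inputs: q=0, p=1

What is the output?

Substituting: (NOT NOT 0 XOR (NOT 1 NOR 0))
= 1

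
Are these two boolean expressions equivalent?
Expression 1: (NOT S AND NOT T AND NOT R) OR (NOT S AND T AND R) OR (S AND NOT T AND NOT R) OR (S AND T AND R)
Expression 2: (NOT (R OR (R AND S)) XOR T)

Yes, they are equivalent — the two output columns agree on all 8 assignments:
S | T | R | Expression 1 | Expression 2
---------------------------------------
0 | 0 | 0 | 1 | 1
0 | 0 | 1 | 0 | 0
0 | 1 | 0 | 0 | 0
0 | 1 | 1 | 1 | 1
1 | 0 | 0 | 1 | 1
1 | 0 | 1 | 0 | 0
1 | 1 | 0 | 0 | 0
1 | 1 | 1 | 1 | 1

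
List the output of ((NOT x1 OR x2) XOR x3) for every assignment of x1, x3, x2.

x1 | x3 | x2 | Output
---------------------
0 | 0 | 0 | 1
0 | 0 | 1 | 1
0 | 1 | 0 | 0
0 | 1 | 1 | 0
1 | 0 | 0 | 0
1 | 0 | 1 | 1
1 | 1 | 0 | 1
1 | 1 | 1 | 0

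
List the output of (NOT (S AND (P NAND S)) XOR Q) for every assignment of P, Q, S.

P | Q | S | Output
------------------
0 | 0 | 0 | 1
0 | 0 | 1 | 0
0 | 1 | 0 | 0
0 | 1 | 1 | 1
1 | 0 | 0 | 1
1 | 0 | 1 | 1
1 | 1 | 0 | 0
1 | 1 | 1 | 0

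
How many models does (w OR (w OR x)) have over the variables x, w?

Satisfying assignments: (0,1), (1,0), (1,1)
Count: 3 out of 4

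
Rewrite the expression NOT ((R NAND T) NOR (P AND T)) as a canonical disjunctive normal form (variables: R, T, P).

(NOT R AND NOT T AND NOT P) OR (NOT R AND NOT T AND P) OR (NOT R AND T AND NOT P) OR (NOT R AND T AND P) OR (R AND NOT T AND NOT P) OR (R AND NOT T AND P) OR (R AND T AND P)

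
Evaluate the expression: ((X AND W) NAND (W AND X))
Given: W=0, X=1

Substituting: ((1 AND 0) NAND (0 AND 1))
= 1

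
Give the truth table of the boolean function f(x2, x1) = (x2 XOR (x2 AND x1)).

x2 | x1 | Output
----------------
0 | 0 | 0
0 | 1 | 0
1 | 0 | 1
1 | 1 | 0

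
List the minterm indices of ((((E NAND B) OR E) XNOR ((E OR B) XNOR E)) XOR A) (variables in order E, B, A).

Σm(0, 3, 4, 6) = (NOT E AND NOT B AND NOT A) OR (NOT E AND B AND A) OR (E AND NOT B AND NOT A) OR (E AND B AND NOT A)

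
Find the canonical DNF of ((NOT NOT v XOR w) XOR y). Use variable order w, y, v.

(NOT w AND NOT y AND v) OR (NOT w AND y AND NOT v) OR (w AND NOT y AND NOT v) OR (w AND y AND v)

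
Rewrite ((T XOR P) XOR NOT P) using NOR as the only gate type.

((((((((T NOR P) NOR (T NOR P)) NOR ((T NOR P) NOR (T NOR P))) NOR ((((T NOR T) NOR (P NOR P)) NOR ((T NOR T) NOR (P NOR P))) NOR (((T NOR T) NOR (P NOR P)) NOR ((T NOR T) NOR (P NOR P))))) NOR (P NOR P)) NOR (((((T NOR P) NOR (T NOR P)) NOR ((T NOR P) NOR (T NOR P))) NOR ((((T NOR T) NOR (P NOR P)) NOR ((T NOR T) NOR (P NOR P))) NOR (((T NOR T) NOR (P NOR P)) NOR ((T NOR T) NOR (P NOR P))))) NOR (P NOR P))) NOR ((((((T NOR P) NOR (T NOR P)) NOR ((T NOR P) NOR (T NOR P))) NOR ((((T NOR T) NOR (P NOR P)) NOR ((T NOR T) NOR (P NOR P))) NOR (((T NOR T) NOR (P NOR P)) NOR ((T NOR T) NOR (P NOR P))))) NOR (P NOR P)) NOR (((((T NOR P) NOR (T NOR P)) NOR ((T NOR P) NOR (T NOR P))) NOR ((((T NOR T) NOR (P NOR P)) NOR ((T NOR T) NOR (P NOR P))) NOR (((T NOR T) NOR (P NOR P)) NOR ((T NOR T) NOR (P NOR P))))) NOR (P NOR P)))) NOR ((((((((T NOR P) NOR (T NOR P)) NOR ((T NOR P) NOR (T NOR P))) NOR ((((T NOR T) NOR (P NOR P)) NOR ((T NOR T) NOR (P NOR P))) NOR (((T NOR T) NOR (P NOR P)) NOR ((T NOR T) NOR (P NOR P))))) NOR ((((T NOR P) NOR (T NOR P)) NOR ((T NOR P) NOR (T NOR P))) NOR ((((T NOR T) NOR (P NOR P)) NOR ((T NOR T) NOR (P NOR P))) NOR (((T NOR T) NOR (P NOR P)) NOR ((T NOR T) NOR (P NOR P)))))) NOR ((P NOR P) NOR (P NOR P))) NOR ((((((T NOR P) NOR (T NOR P)) NOR ((T NOR P) NOR (T NOR P))) NOR ((((T NOR T) NOR (P NOR P)) NOR ((T NOR T) NOR (P NOR P))) NOR (((T NOR T) NOR (P NOR P)) NOR ((T NOR T) NOR (P NOR P))))) NOR ((((T NOR P) NOR (T NOR P)) NOR ((T NOR P) NOR (T NOR P))) NOR ((((T NOR T) NOR (P NOR P)) NOR ((T NOR T) NOR (P NOR P))) NOR (((T NOR T) NOR (P NOR P)) NOR ((T NOR T) NOR (P NOR P)))))) NOR ((P NOR P) NOR (P NOR P)))) NOR (((((((T NOR P) NOR (T NOR P)) NOR ((T NOR P) NOR (T NOR P))) NOR ((((T NOR T) NOR (P NOR P)) NOR ((T NOR T) NOR (P NOR P))) NOR (((T NOR T) NOR (P NOR P)) NOR ((T NOR T) NOR (P NOR P))))) NOR ((((T NOR P) NOR (T NOR P)) NOR ((T NOR P) NOR (T NOR P))) NOR ((((T NOR T) NOR (P NOR P)) NOR ((T NOR T) NOR (P NOR P))) NOR (((T NOR T) NOR (P NOR P)) NOR ((T NOR T) NOR (P NOR P)))))) NOR ((P NOR P) NOR (P NOR P))) NOR ((((((T NOR P) NOR (T NOR P)) NOR ((T NOR P) NOR (T NOR P))) NOR ((((T NOR T) NOR (P NOR P)) NOR ((T NOR T) NOR (P NOR P))) NOR (((T NOR T) NOR (P NOR P)) NOR ((T NOR T) NOR (P NOR P))))) NOR ((((T NOR P) NOR (T NOR P)) NOR ((T NOR P) NOR (T NOR P))) NOR ((((T NOR T) NOR (P NOR P)) NOR ((T NOR T) NOR (P NOR P))) NOR (((T NOR T) NOR (P NOR P)) NOR ((T NOR T) NOR (P NOR P)))))) NOR ((P NOR P) NOR (P NOR P))))))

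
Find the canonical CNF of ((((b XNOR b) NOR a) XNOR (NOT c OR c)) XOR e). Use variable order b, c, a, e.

(b OR c OR a OR e) AND (b OR c OR NOT a OR e) AND (b OR NOT c OR a OR e) AND (b OR NOT c OR NOT a OR e) AND (NOT b OR c OR a OR e) AND (NOT b OR c OR NOT a OR e) AND (NOT b OR NOT c OR a OR e) AND (NOT b OR NOT c OR NOT a OR e)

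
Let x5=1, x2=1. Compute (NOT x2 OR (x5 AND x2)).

Substituting: (NOT 1 OR (1 AND 1))
= 1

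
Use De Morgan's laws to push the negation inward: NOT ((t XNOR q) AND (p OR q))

NOT (t XNOR q) OR NOT (p OR q)
De Morgan's: NOT(AND of terms) = OR of negations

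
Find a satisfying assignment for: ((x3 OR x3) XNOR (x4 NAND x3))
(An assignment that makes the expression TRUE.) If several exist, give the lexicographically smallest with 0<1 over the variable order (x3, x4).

x3=1, x4=0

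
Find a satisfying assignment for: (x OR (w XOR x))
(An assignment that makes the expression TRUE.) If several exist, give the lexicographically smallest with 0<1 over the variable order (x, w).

x=0, w=1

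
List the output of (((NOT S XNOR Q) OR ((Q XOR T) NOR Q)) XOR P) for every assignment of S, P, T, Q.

S | P | T | Q | Output
----------------------
0 | 0 | 0 | 0 | 1
0 | 0 | 0 | 1 | 1
0 | 0 | 1 | 0 | 0
0 | 0 | 1 | 1 | 1
0 | 1 | 0 | 0 | 0
0 | 1 | 0 | 1 | 0
0 | 1 | 1 | 0 | 1
0 | 1 | 1 | 1 | 0
1 | 0 | 0 | 0 | 1
1 | 0 | 0 | 1 | 0
1 | 0 | 1 | 0 | 1
1 | 0 | 1 | 1 | 0
1 | 1 | 0 | 0 | 0
1 | 1 | 0 | 1 | 1
1 | 1 | 1 | 0 | 0
1 | 1 | 1 | 1 | 1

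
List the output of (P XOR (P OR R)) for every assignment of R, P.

R | P | Output
--------------
0 | 0 | 0
0 | 1 | 0
1 | 0 | 1
1 | 1 | 0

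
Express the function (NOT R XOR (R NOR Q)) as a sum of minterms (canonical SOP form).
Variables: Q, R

Σm(2) = (Q AND NOT R)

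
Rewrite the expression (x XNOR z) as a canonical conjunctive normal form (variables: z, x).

(z OR NOT x) AND (NOT z OR x)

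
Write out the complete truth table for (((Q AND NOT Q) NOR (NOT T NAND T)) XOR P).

T | P | Q | Output
------------------
0 | 0 | 0 | 0
0 | 0 | 1 | 0
0 | 1 | 0 | 1
0 | 1 | 1 | 1
1 | 0 | 0 | 0
1 | 0 | 1 | 0
1 | 1 | 0 | 1
1 | 1 | 1 | 1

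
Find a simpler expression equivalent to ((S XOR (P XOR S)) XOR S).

By XOR self-cancellation ((E XOR v) XOR v = E):
= (P XOR S)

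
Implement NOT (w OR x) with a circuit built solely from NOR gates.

(((w NOR x) NOR (w NOR x)) NOR ((w NOR x) NOR (w NOR x)))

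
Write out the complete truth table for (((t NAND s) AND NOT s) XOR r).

t | r | s | Output
------------------
0 | 0 | 0 | 1
0 | 0 | 1 | 0
0 | 1 | 0 | 0
0 | 1 | 1 | 1
1 | 0 | 0 | 1
1 | 0 | 1 | 0
1 | 1 | 0 | 0
1 | 1 | 1 | 1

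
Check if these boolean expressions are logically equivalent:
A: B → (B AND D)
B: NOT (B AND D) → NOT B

Yes, Contrapositive is always equivalent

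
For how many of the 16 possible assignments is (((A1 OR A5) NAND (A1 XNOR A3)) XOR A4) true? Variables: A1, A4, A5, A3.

Satisfying assignments: (0,0,0,0), (0,0,0,1), (0,0,1,1), (0,1,1,0), (1,0,0,0), (1,0,1,0), (1,1,0,1), (1,1,1,1)
Count: 8 out of 16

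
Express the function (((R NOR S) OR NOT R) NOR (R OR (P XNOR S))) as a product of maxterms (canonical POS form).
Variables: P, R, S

ΠM(0, 1, 2, 3, 4, 5, 6, 7) = (P OR R OR S) AND (P OR R OR NOT S) AND (P OR NOT R OR S) AND (P OR NOT R OR NOT S) AND (NOT P OR R OR S) AND (NOT P OR R OR NOT S) AND (NOT P OR NOT R OR S) AND (NOT P OR NOT R OR NOT S)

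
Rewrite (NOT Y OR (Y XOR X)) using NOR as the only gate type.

(((Y NOR Y) NOR ((((Y NOR X) NOR (Y NOR X)) NOR ((Y NOR X) NOR (Y NOR X))) NOR ((((Y NOR Y) NOR (X NOR X)) NOR ((Y NOR Y) NOR (X NOR X))) NOR (((Y NOR Y) NOR (X NOR X)) NOR ((Y NOR Y) NOR (X NOR X)))))) NOR ((Y NOR Y) NOR ((((Y NOR X) NOR (Y NOR X)) NOR ((Y NOR X) NOR (Y NOR X))) NOR ((((Y NOR Y) NOR (X NOR X)) NOR ((Y NOR Y) NOR (X NOR X))) NOR (((Y NOR Y) NOR (X NOR X)) NOR ((Y NOR Y) NOR (X NOR X)))))))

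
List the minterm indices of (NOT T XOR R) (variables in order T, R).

Σm(0, 3) = (NOT T AND NOT R) OR (T AND R)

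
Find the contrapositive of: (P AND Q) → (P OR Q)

Contrapositive: NOT (P OR Q) → NOT (P AND Q)
Note: A statement and its contrapositive are logically equivalent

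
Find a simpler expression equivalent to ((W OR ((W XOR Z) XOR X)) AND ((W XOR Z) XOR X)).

By absorption (E AND (E OR v) = E):
= ((W XOR Z) XOR X)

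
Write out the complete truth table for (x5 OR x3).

x5 | x3 | Output
----------------
0 | 0 | 0
0 | 1 | 1
1 | 0 | 1
1 | 1 | 1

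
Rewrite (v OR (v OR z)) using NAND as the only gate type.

((v NAND v) NAND (((v NAND v) NAND (z NAND z)) NAND ((v NAND v) NAND (z NAND z))))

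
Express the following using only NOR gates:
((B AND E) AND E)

((((B NOR B) NOR (E NOR E)) NOR ((B NOR B) NOR (E NOR E))) NOR (E NOR E))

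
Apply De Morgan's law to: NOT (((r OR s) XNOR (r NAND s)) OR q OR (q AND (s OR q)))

NOT ((r OR s) XNOR (r NAND s)) AND NOT q AND NOT (q AND (s OR q))
De Morgan's: NOT(OR of terms) = AND of negations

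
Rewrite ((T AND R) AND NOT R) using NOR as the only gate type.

((((T NOR T) NOR (R NOR R)) NOR ((T NOR T) NOR (R NOR R))) NOR ((R NOR R) NOR (R NOR R)))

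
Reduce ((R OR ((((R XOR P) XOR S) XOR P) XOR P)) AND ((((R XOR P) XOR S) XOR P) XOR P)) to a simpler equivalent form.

By absorption (E AND (E OR v) = E) then XOR self-cancellation ((E XOR v) XOR v = E):
= ((R XOR P) XOR S)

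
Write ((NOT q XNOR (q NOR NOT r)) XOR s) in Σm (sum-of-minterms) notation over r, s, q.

Σm(1, 2, 4, 5) = (NOT r AND NOT s AND q) OR (NOT r AND s AND NOT q) OR (r AND NOT s AND NOT q) OR (r AND NOT s AND q)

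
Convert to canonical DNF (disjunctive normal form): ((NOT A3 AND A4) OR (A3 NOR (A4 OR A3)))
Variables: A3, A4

(NOT A3 AND NOT A4) OR (NOT A3 AND A4)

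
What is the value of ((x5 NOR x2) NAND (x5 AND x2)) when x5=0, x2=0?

Substituting: ((0 NOR 0) NAND (0 AND 0))
= 1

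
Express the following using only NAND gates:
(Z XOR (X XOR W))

((Z NAND (Z NAND ((X NAND (X NAND W)) NAND (W NAND (X NAND W))))) NAND (((X NAND (X NAND W)) NAND (W NAND (X NAND W))) NAND (Z NAND ((X NAND (X NAND W)) NAND (W NAND (X NAND W))))))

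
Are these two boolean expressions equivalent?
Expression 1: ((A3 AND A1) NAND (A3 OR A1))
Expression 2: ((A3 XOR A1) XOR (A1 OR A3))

No. Counterexample: with A3=0, A1=0, Expression 1 = 1 but Expression 2 = 0.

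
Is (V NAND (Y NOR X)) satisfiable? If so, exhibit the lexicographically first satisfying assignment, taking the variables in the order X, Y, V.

X=0, Y=0, V=0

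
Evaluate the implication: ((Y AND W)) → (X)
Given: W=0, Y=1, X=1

Antecedent ((Y AND W)) = 0; consequent (X) = 1.
0 → 1 = 1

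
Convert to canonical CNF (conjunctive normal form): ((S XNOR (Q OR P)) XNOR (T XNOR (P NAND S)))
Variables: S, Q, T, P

(S OR Q OR T OR P) AND (S OR Q OR NOT T OR NOT P) AND (S OR NOT Q OR NOT T OR P) AND (S OR NOT Q OR NOT T OR NOT P) AND (NOT S OR Q OR NOT T OR P) AND (NOT S OR Q OR NOT T OR NOT P) AND (NOT S OR NOT Q OR T OR P) AND (NOT S OR NOT Q OR NOT T OR NOT P)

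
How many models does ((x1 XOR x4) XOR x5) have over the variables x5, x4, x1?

Satisfying assignments: (0,0,1), (0,1,0), (1,0,0), (1,1,1)
Count: 4 out of 8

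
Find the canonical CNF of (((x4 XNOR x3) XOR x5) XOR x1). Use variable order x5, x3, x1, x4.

(x5 OR x3 OR x1 OR NOT x4) AND (x5 OR x3 OR NOT x1 OR x4) AND (x5 OR NOT x3 OR x1 OR x4) AND (x5 OR NOT x3 OR NOT x1 OR NOT x4) AND (NOT x5 OR x3 OR x1 OR x4) AND (NOT x5 OR x3 OR NOT x1 OR NOT x4) AND (NOT x5 OR NOT x3 OR x1 OR NOT x4) AND (NOT x5 OR NOT x3 OR NOT x1 OR x4)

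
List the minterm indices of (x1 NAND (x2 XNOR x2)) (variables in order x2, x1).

Σm(0, 2) = (NOT x2 AND NOT x1) OR (x2 AND NOT x1)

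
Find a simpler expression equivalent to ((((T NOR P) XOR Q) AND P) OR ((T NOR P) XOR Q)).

By absorption (E OR (E AND v) = E):
= ((T NOR P) XOR Q)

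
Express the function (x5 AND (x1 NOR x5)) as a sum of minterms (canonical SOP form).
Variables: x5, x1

Σm() = FALSE (no minterms)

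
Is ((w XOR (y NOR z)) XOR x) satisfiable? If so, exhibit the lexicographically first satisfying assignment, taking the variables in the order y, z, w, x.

y=0, z=0, w=0, x=0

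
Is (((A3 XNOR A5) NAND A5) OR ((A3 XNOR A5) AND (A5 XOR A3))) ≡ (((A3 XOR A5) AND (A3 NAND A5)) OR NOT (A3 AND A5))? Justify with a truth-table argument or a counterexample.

Yes, they are equivalent — the two output columns agree on all 4 assignments:
A3 | A5 | Expression 1 | Expression 2
-------------------------------------
0 | 0 | 1 | 1
0 | 1 | 1 | 1
1 | 0 | 1 | 1
1 | 1 | 0 | 0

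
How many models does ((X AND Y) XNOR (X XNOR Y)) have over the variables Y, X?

Satisfying assignments: (0,1), (1,0), (1,1)
Count: 3 out of 4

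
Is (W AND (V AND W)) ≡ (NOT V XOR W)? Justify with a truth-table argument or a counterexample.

No. Counterexample: with W=0, V=0, Expression 1 = 0 but Expression 2 = 1.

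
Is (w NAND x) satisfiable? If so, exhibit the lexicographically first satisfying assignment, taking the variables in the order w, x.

w=0, x=0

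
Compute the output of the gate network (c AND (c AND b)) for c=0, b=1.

Substituting: (0 AND (0 AND 1))
= 0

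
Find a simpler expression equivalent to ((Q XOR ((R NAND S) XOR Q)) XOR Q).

By XOR self-cancellation ((E XOR v) XOR v = E):
= ((R NAND S) XOR Q)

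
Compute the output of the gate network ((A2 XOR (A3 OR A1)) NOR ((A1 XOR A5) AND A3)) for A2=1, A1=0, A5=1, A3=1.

Substituting: ((1 XOR (1 OR 0)) NOR ((0 XOR 1) AND 1))
= 0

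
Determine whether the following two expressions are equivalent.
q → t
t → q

No, Converse is not equivalent to original (counterexample: q=0, t=1)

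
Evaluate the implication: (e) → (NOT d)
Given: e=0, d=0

Antecedent (e) = 0; consequent (NOT d) = 1.
0 → 1 = 1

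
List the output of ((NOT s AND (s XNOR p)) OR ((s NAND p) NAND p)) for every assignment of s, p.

s | p | Output
--------------
0 | 0 | 1
0 | 1 | 0
1 | 0 | 1
1 | 1 | 1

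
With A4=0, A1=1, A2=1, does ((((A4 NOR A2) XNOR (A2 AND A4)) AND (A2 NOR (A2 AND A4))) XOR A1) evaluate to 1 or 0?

Substituting: ((((0 NOR 1) XNOR (1 AND 0)) AND (1 NOR (1 AND 0))) XOR 1)
= 1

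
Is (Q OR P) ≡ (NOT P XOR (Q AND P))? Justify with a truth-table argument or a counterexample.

No. Counterexample: with Q=0, P=0, Expression 1 = 0 but Expression 2 = 1.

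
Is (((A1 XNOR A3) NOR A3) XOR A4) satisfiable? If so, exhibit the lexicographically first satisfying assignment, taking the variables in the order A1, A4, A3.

A1=0, A4=1, A3=0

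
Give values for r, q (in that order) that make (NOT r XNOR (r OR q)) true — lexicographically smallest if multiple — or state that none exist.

r=0, q=1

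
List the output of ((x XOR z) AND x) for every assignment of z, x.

z | x | Output
--------------
0 | 0 | 0
0 | 1 | 1
1 | 0 | 0
1 | 1 | 0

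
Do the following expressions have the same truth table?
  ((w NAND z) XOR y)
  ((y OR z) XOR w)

No. Counterexample: with y=0, z=0, w=0, Expression 1 = 1 but Expression 2 = 0.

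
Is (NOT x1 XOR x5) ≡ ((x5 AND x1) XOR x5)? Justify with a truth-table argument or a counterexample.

No. Counterexample: with x1=0, x5=0, Expression 1 = 1 but Expression 2 = 0.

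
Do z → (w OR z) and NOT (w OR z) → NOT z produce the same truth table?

Yes, Contrapositive is always equivalent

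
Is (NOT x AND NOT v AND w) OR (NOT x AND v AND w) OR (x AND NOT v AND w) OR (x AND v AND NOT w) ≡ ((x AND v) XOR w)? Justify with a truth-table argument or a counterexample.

Yes, they are equivalent — the two output columns agree on all 8 assignments:
x | v | w | Expression 1 | Expression 2
---------------------------------------
0 | 0 | 0 | 0 | 0
0 | 0 | 1 | 1 | 1
0 | 1 | 0 | 0 | 0
0 | 1 | 1 | 1 | 1
1 | 0 | 0 | 0 | 0
1 | 0 | 1 | 1 | 1
1 | 1 | 0 | 1 | 1
1 | 1 | 1 | 0 | 0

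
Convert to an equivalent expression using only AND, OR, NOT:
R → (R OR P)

NOT R OR (R OR P)
(Implication elimination: A → B = NOT A OR B)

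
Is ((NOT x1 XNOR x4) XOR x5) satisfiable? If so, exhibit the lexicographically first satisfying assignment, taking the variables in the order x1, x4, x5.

x1=0, x4=0, x5=1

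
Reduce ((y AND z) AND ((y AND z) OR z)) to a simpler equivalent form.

By absorption (E AND (E OR v) = E):
= (y AND z)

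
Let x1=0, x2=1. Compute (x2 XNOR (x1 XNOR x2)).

Substituting: (1 XNOR (0 XNOR 1))
= 0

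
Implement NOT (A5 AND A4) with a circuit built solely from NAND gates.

(((A5 NAND A4) NAND (A5 NAND A4)) NAND ((A5 NAND A4) NAND (A5 NAND A4)))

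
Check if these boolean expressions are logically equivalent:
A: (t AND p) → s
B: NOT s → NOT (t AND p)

Yes, Contrapositive is always equivalent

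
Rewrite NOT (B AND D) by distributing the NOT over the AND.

NOT B OR NOT D
De Morgan's: NOT(AND of terms) = OR of negations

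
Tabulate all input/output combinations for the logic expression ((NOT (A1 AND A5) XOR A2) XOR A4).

A2 | A1 | A4 | A5 | Output
--------------------------
0 | 0 | 0 | 0 | 1
0 | 0 | 0 | 1 | 1
0 | 0 | 1 | 0 | 0
0 | 0 | 1 | 1 | 0
0 | 1 | 0 | 0 | 1
0 | 1 | 0 | 1 | 0
0 | 1 | 1 | 0 | 0
0 | 1 | 1 | 1 | 1
1 | 0 | 0 | 0 | 0
1 | 0 | 0 | 1 | 0
1 | 0 | 1 | 0 | 1
1 | 0 | 1 | 1 | 1
1 | 1 | 0 | 0 | 0
1 | 1 | 0 | 1 | 1
1 | 1 | 1 | 0 | 1
1 | 1 | 1 | 1 | 0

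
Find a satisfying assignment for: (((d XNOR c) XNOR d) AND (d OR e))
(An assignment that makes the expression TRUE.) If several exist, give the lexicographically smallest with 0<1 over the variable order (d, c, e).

d=0, c=1, e=1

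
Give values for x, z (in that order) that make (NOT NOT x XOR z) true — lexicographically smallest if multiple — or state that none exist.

x=0, z=1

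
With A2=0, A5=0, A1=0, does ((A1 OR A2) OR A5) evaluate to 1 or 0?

Substituting: ((0 OR 0) OR 0)
= 0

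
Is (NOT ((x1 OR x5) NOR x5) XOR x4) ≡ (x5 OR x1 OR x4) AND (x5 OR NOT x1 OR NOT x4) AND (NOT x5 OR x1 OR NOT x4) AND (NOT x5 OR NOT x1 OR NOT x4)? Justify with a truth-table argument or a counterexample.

Yes, they are equivalent — the two output columns agree on all 8 assignments:
x5 | x1 | x4 | Expression 1 | Expression 2
------------------------------------------
0 | 0 | 0 | 0 | 0
0 | 0 | 1 | 1 | 1
0 | 1 | 0 | 1 | 1
0 | 1 | 1 | 0 | 0
1 | 0 | 0 | 1 | 1
1 | 0 | 1 | 0 | 0
1 | 1 | 0 | 1 | 1
1 | 1 | 1 | 0 | 0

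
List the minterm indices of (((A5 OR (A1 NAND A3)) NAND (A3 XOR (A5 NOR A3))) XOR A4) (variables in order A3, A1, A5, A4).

Σm(1, 2, 5, 6, 9, 11, 12, 15) = (NOT A3 AND NOT A1 AND NOT A5 AND A4) OR (NOT A3 AND NOT A1 AND A5 AND NOT A4) OR (NOT A3 AND A1 AND NOT A5 AND A4) OR (NOT A3 AND A1 AND A5 AND NOT A4) OR (A3 AND NOT A1 AND NOT A5 AND A4) OR (A3 AND NOT A1 AND A5 AND A4) OR (A3 AND A1 AND NOT A5 AND NOT A4) OR (A3 AND A1 AND A5 AND A4)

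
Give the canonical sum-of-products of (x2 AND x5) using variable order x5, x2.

Σm(3) = (x5 AND x2)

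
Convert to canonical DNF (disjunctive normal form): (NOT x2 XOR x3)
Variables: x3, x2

(NOT x3 AND NOT x2) OR (x3 AND x2)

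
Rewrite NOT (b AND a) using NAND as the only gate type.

(((b NAND a) NAND (b NAND a)) NAND ((b NAND a) NAND (b NAND a)))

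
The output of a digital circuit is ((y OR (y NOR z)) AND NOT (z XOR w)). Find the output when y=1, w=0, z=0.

Substituting: ((1 OR (1 NOR 0)) AND NOT (0 XOR 0))
= 1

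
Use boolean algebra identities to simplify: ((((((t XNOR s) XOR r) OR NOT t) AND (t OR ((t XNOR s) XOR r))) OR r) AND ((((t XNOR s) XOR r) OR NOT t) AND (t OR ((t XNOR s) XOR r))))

By absorption (E AND (E OR v) = E) then distribution ((E OR v) AND (E OR NOT v) = E):
= ((t XNOR s) XOR r)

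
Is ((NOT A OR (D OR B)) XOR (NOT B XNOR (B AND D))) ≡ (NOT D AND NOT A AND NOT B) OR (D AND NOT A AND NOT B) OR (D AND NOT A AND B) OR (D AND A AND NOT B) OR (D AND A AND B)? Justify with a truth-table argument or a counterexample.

Yes, they are equivalent — the two output columns agree on all 8 assignments:
D | A | B | Expression 1 | Expression 2
---------------------------------------
0 | 0 | 0 | 1 | 1
0 | 0 | 1 | 0 | 0
0 | 1 | 0 | 0 | 0
0 | 1 | 1 | 0 | 0
1 | 0 | 0 | 1 | 1
1 | 0 | 1 | 1 | 1
1 | 1 | 0 | 1 | 1
1 | 1 | 1 | 1 | 1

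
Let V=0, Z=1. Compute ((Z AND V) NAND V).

Substituting: ((1 AND 0) NAND 0)
= 1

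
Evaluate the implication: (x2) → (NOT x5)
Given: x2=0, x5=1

Antecedent (x2) = 0; consequent (NOT x5) = 0.
0 → 0 = 1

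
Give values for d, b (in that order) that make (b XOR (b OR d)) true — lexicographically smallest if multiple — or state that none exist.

d=1, b=0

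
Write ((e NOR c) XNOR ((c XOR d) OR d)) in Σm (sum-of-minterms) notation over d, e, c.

Σm(2, 4) = (NOT d AND e AND NOT c) OR (d AND NOT e AND NOT c)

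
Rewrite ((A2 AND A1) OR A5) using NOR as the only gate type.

((((A2 NOR A2) NOR (A1 NOR A1)) NOR A5) NOR (((A2 NOR A2) NOR (A1 NOR A1)) NOR A5))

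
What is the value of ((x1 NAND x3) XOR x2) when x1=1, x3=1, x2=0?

Substituting: ((1 NAND 1) XOR 0)
= 0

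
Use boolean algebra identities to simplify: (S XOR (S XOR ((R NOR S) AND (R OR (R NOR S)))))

By XOR self-cancellation ((E XOR v) XOR v = E) then absorption (E AND (E OR v) = E):
= (R NOR S)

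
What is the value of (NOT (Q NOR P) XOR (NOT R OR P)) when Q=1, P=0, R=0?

Substituting: (NOT (1 NOR 0) XOR (NOT 0 OR 0))
= 0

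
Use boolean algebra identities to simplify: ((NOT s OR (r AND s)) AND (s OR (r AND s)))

By distribution ((E OR v) AND (E OR NOT v) = E):
= (r AND s)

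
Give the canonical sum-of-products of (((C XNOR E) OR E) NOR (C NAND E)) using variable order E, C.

Σm() = FALSE (no minterms)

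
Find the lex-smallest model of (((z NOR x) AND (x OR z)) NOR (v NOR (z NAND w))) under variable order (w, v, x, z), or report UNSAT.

w=0, v=0, x=0, z=0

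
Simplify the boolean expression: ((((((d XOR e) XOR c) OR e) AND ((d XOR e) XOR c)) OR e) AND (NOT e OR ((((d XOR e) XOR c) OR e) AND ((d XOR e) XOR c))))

By distribution ((E OR v) AND (E OR NOT v) = E) then absorption (E AND (E OR v) = E):
= ((d XOR e) XOR c)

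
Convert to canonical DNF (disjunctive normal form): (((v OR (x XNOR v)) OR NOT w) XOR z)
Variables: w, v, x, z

(NOT w AND NOT v AND NOT x AND NOT z) OR (NOT w AND NOT v AND x AND NOT z) OR (NOT w AND v AND NOT x AND NOT z) OR (NOT w AND v AND x AND NOT z) OR (w AND NOT v AND NOT x AND NOT z) OR (w AND NOT v AND x AND z) OR (w AND v AND NOT x AND NOT z) OR (w AND v AND x AND NOT z)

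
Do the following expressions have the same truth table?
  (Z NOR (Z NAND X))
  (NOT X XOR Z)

No. Counterexample: with X=0, Z=0, Expression 1 = 0 but Expression 2 = 1.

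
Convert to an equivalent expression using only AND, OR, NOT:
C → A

NOT C OR A
(Implication elimination: A → B = NOT A OR B)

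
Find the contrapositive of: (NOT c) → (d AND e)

Contrapositive: NOT (d AND e) → c
Note: A statement and its contrapositive are logically equivalent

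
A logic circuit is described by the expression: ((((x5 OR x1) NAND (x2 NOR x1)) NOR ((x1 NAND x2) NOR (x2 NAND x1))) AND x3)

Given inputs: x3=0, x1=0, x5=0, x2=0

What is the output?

Substituting: ((((0 OR 0) NAND (0 NOR 0)) NOR ((0 NAND 0) NOR (0 NAND 0))) AND 0)
= 0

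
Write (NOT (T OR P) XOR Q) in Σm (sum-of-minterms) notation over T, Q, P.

Σm(0, 3, 6, 7) = (NOT T AND NOT Q AND NOT P) OR (NOT T AND Q AND P) OR (T AND Q AND NOT P) OR (T AND Q AND P)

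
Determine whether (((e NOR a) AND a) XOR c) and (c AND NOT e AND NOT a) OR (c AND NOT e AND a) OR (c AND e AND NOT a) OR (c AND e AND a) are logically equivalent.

Yes, they are equivalent — the two output columns agree on all 8 assignments:
c | e | a | Expression 1 | Expression 2
---------------------------------------
0 | 0 | 0 | 0 | 0
0 | 0 | 1 | 0 | 0
0 | 1 | 0 | 0 | 0
0 | 1 | 1 | 0 | 0
1 | 0 | 0 | 1 | 1
1 | 0 | 1 | 1 | 1
1 | 1 | 0 | 1 | 1
1 | 1 | 1 | 1 | 1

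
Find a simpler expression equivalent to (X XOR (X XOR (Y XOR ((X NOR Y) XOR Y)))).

By XOR self-cancellation ((E XOR v) XOR v = E) then XOR self-cancellation ((E XOR v) XOR v = E):
= (X NOR Y)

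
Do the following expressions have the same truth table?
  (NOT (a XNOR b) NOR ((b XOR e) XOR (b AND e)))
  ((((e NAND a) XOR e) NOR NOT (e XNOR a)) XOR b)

No. Counterexample: with b=0, e=0, a=0, Expression 1 = 1 but Expression 2 = 0.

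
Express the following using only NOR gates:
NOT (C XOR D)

(((((C NOR D) NOR (C NOR D)) NOR ((C NOR D) NOR (C NOR D))) NOR ((((C NOR C) NOR (D NOR D)) NOR ((C NOR C) NOR (D NOR D))) NOR (((C NOR C) NOR (D NOR D)) NOR ((C NOR C) NOR (D NOR D))))) NOR ((((C NOR D) NOR (C NOR D)) NOR ((C NOR D) NOR (C NOR D))) NOR ((((C NOR C) NOR (D NOR D)) NOR ((C NOR C) NOR (D NOR D))) NOR (((C NOR C) NOR (D NOR D)) NOR ((C NOR C) NOR (D NOR D))))))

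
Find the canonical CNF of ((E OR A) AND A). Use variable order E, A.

(E OR A) AND (NOT E OR A)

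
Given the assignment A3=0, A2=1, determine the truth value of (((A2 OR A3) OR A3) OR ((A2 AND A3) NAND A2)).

Substituting: (((1 OR 0) OR 0) OR ((1 AND 0) NAND 1))
= 1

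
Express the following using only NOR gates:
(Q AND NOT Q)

((Q NOR Q) NOR ((Q NOR Q) NOR (Q NOR Q)))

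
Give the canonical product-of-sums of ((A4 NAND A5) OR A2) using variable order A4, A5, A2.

ΠM(6) = (NOT A4 OR NOT A5 OR A2)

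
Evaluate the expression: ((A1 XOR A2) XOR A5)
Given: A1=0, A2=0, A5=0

Substituting: ((0 XOR 0) XOR 0)
= 0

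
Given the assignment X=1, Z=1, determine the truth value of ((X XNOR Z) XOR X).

Substituting: ((1 XNOR 1) XOR 1)
= 0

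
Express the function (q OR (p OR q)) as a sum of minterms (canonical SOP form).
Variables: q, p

Σm(1, 2, 3) = (NOT q AND p) OR (q AND NOT p) OR (q AND p)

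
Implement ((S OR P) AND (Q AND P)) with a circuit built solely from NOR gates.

((((S NOR P) NOR (S NOR P)) NOR ((S NOR P) NOR (S NOR P))) NOR (((Q NOR Q) NOR (P NOR P)) NOR ((Q NOR Q) NOR (P NOR P))))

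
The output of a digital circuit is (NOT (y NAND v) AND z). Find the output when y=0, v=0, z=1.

Substituting: (NOT (0 NAND 0) AND 1)
= 0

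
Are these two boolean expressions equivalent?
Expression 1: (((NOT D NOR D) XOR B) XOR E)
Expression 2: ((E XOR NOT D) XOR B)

No. Counterexample: with B=0, E=0, D=0, Expression 1 = 0 but Expression 2 = 1.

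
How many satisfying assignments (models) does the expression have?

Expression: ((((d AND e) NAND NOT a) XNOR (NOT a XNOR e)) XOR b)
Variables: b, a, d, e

Satisfying assignments: (0,0,0,1), (0,1,0,0), (0,1,1,0), (1,0,0,0), (1,0,1,0), (1,0,1,1), (1,1,0,1), (1,1,1,1)
Count: 8 out of 16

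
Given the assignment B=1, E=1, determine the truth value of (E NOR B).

Substituting: (1 NOR 1)
= 0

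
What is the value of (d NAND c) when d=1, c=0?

Substituting: (1 NAND 0)
= 1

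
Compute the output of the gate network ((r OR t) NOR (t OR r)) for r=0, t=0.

Substituting: ((0 OR 0) NOR (0 OR 0))
= 1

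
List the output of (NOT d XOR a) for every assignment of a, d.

a | d | Output
--------------
0 | 0 | 1
0 | 1 | 0
1 | 0 | 0
1 | 1 | 1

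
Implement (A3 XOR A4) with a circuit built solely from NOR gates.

((((A3 NOR A4) NOR (A3 NOR A4)) NOR ((A3 NOR A4) NOR (A3 NOR A4))) NOR ((((A3 NOR A3) NOR (A4 NOR A4)) NOR ((A3 NOR A3) NOR (A4 NOR A4))) NOR (((A3 NOR A3) NOR (A4 NOR A4)) NOR ((A3 NOR A3) NOR (A4 NOR A4)))))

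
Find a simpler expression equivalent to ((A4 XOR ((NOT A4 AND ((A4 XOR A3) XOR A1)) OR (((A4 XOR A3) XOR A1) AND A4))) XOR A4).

By XOR self-cancellation ((E XOR v) XOR v = E) then distribution ((E AND v) OR (E AND NOT v) = E):
= ((A4 XOR A3) XOR A1)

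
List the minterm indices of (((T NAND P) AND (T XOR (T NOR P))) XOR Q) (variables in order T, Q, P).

Σm(0, 3, 4, 7) = (NOT T AND NOT Q AND NOT P) OR (NOT T AND Q AND P) OR (T AND NOT Q AND NOT P) OR (T AND Q AND P)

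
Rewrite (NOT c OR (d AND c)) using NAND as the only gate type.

(((c NAND c) NAND (c NAND c)) NAND (((d NAND c) NAND (d NAND c)) NAND ((d NAND c) NAND (d NAND c))))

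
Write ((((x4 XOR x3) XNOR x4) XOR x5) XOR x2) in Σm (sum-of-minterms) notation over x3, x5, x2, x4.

Σm(0, 1, 6, 7, 10, 11, 12, 13) = (NOT x3 AND NOT x5 AND NOT x2 AND NOT x4) OR (NOT x3 AND NOT x5 AND NOT x2 AND x4) OR (NOT x3 AND x5 AND x2 AND NOT x4) OR (NOT x3 AND x5 AND x2 AND x4) OR (x3 AND NOT x5 AND x2 AND NOT x4) OR (x3 AND NOT x5 AND x2 AND x4) OR (x3 AND x5 AND NOT x2 AND NOT x4) OR (x3 AND x5 AND NOT x2 AND x4)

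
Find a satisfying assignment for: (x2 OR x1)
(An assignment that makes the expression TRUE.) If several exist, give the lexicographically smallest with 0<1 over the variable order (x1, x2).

x1=0, x2=1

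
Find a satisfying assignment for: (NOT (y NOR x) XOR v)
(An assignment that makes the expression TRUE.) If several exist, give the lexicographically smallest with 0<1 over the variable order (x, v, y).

x=0, v=0, y=1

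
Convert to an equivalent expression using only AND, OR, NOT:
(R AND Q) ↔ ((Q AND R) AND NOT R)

((R AND Q) AND ((Q AND R) AND NOT R)) OR (NOT (R AND Q) AND NOT ((Q AND R) AND NOT R))
(Biconditional = both true or both false)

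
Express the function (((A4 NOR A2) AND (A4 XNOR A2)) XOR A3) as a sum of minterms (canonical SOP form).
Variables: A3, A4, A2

Σm(0, 5, 6, 7) = (NOT A3 AND NOT A4 AND NOT A2) OR (A3 AND NOT A4 AND A2) OR (A3 AND A4 AND NOT A2) OR (A3 AND A4 AND A2)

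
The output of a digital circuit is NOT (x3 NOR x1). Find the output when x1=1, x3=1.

Substituting: NOT (1 NOR 1)
= 1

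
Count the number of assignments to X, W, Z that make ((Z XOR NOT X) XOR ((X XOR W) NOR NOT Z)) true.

Satisfying assignments: (0,0,0), (0,0,1), (0,1,0), (1,0,1)
Count: 4 out of 8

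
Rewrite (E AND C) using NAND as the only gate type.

((E NAND C) NAND (E NAND C))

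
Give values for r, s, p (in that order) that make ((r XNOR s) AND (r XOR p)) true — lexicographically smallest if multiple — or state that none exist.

r=0, s=0, p=1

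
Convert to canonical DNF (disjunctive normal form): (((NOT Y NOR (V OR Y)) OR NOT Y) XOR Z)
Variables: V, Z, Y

(NOT V AND NOT Z AND NOT Y) OR (NOT V AND Z AND Y) OR (V AND NOT Z AND NOT Y) OR (V AND Z AND Y)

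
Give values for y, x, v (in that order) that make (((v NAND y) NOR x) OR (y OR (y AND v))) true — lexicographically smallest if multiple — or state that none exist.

y=1, x=0, v=0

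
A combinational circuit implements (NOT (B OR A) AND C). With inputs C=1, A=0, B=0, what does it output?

Substituting: (NOT (0 OR 0) AND 1)
= 1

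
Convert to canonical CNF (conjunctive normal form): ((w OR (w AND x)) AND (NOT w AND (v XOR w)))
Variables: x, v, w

(x OR v OR w) AND (x OR v OR NOT w) AND (x OR NOT v OR w) AND (x OR NOT v OR NOT w) AND (NOT x OR v OR w) AND (NOT x OR v OR NOT w) AND (NOT x OR NOT v OR w) AND (NOT x OR NOT v OR NOT w)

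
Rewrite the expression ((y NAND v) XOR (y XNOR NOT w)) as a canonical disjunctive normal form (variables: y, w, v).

(NOT y AND NOT w AND NOT v) OR (NOT y AND NOT w AND v) OR (y AND NOT w AND v) OR (y AND w AND NOT v)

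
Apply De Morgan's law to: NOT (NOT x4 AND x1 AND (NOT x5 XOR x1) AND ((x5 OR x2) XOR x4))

x4 OR NOT x1 OR NOT (NOT x5 XOR x1) OR NOT ((x5 OR x2) XOR x4)
De Morgan's: NOT(AND of terms) = OR of negations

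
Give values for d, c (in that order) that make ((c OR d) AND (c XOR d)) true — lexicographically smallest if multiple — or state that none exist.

d=0, c=1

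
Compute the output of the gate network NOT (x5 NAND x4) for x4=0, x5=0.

Substituting: NOT (0 NAND 0)
= 0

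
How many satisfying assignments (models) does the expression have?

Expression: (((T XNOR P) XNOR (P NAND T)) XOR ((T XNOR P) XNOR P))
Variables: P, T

Satisfying assignments: (0,0), (0,1), (1,1)
Count: 3 out of 4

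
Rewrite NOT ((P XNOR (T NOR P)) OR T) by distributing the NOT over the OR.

NOT (P XNOR (T NOR P)) AND NOT T
De Morgan's: NOT(OR of terms) = AND of negations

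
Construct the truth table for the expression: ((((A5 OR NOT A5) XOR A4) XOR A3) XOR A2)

A4 | A3 | A2 | A5 | Output
--------------------------
0 | 0 | 0 | 0 | 1
0 | 0 | 0 | 1 | 1
0 | 0 | 1 | 0 | 0
0 | 0 | 1 | 1 | 0
0 | 1 | 0 | 0 | 0
0 | 1 | 0 | 1 | 0
0 | 1 | 1 | 0 | 1
0 | 1 | 1 | 1 | 1
1 | 0 | 0 | 0 | 0
1 | 0 | 0 | 1 | 0
1 | 0 | 1 | 0 | 1
1 | 0 | 1 | 1 | 1
1 | 1 | 0 | 0 | 1
1 | 1 | 0 | 1 | 1
1 | 1 | 1 | 0 | 0
1 | 1 | 1 | 1 | 0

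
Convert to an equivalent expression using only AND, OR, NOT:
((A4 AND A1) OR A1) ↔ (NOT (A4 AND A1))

(((A4 AND A1) OR A1) AND (NOT (A4 AND A1))) OR (NOT ((A4 AND A1) OR A1) AND (A4 AND A1))
(Biconditional = both true or both false)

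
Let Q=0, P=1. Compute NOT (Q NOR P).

Substituting: NOT (0 NOR 1)
= 1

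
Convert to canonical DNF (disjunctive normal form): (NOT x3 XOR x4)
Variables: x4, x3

(NOT x4 AND NOT x3) OR (x4 AND x3)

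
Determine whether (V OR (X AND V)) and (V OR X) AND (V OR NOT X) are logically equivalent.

Yes, they are equivalent — the two output columns agree on all 4 assignments:
V | X | Expression 1 | Expression 2
-----------------------------------
0 | 0 | 0 | 0
0 | 1 | 0 | 0
1 | 0 | 1 | 1
1 | 1 | 1 | 1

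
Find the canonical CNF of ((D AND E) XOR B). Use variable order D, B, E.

(D OR B OR E) AND (D OR B OR NOT E) AND (NOT D OR B OR E) AND (NOT D OR NOT B OR NOT E)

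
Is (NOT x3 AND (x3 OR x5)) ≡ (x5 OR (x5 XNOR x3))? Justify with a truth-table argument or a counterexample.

No. Counterexample: with x5=0, x3=0, Expression 1 = 0 but Expression 2 = 1.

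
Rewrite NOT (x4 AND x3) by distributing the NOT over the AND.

NOT x4 OR NOT x3
De Morgan's: NOT(AND of terms) = OR of negations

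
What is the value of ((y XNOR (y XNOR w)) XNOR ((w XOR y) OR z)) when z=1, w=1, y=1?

Substituting: ((1 XNOR (1 XNOR 1)) XNOR ((1 XOR 1) OR 1))
= 1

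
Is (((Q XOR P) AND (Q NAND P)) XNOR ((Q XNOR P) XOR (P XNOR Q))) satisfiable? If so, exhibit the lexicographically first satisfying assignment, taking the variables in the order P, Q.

P=0, Q=0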